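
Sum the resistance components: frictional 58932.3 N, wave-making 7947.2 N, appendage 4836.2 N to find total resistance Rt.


Formula: Rt = Rf + Rw + Ra
Substituting: Rt = 58932.3 + 7947.2 + 4836.2
Result: Rt = 71715.7 N

71715.7 N


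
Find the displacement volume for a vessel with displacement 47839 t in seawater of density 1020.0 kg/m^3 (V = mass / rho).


Formula: V = mass / rho
Step 1 — convert tonnes to kg: 47839 t * 1000 = 47839000 kg
Step 2 — V = 47839000 / 1020.0 ≈ 46901 m^3 (5 s.f.)

46901 m^3


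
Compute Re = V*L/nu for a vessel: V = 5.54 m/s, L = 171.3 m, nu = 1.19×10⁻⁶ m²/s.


Formula: Re = V * L / nu
Step 1 — V * L = 5.54 * 171.3 = 949.002 m^2/s
Step 2 — Re = 949.002 / 1.19e-6 = 7.97e+08

7.97e+08


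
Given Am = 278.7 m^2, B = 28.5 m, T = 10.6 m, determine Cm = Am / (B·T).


Formula: Cm = Am / (B * T)
Step 1 — B * T = 28.5 * 10.6 = 302.1 m^2
Step 2 — Cm = 278.7 / 302.1 ≈ 0.92254 (5 s.f.)

0.92254


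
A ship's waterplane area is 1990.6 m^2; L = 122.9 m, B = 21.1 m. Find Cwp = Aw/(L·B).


Formula: Cwp = Aw / (L * B)
Step 1 — L * B = 122.9 * 21.1 = 2593.19 m^2
Step 2 — Cwp = 1990.6 / 2593.19 ≈ 0.76763 (5 s.f.)

0.76763


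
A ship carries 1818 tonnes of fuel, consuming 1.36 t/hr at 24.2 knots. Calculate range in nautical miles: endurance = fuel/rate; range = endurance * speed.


Formula: endurance = fuel / rate; range = endurance * speed
Step 1 — endurance = 1818 / 1.36 = 1336.7647 hours
Step 2 — range = 1336.7647 * 24.2 ≈ 32350 nautical miles (5 s.f.)

32350 NM


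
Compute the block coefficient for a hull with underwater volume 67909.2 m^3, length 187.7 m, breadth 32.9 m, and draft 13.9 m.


Formula: Cb = V / (L * B * T)
Step 1 — L * B * T = 187.7 * 32.9 * 13.9 = 85837.087 m^3
Step 2 — Cb = 67909.2 / 85837.087 ≈ 0.79114 (5 s.f.)

0.79114


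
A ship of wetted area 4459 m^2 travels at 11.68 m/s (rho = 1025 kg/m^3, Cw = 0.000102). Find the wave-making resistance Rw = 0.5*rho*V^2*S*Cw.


Formula: Rw = 0.5 * rho * V^2 * S * Cw
Step 1 — V^2 = 11.68^2 = 136.4224
Step 2 — 0.5 * rho * V^2 = 0.5 * 1025 * 136.4224 = 69916.48
Step 3 — Rw = 69916.48 * 4459 * 0.000102 ≈ 31799 N (5 s.f.)

31799 N


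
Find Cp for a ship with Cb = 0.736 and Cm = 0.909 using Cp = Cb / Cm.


Formula: Cp = Cb / Cm
Substituting: Cp = 0.736 / 0.909
Result: Cp ≈ 0.80968 (5 s.f.)

0.80968


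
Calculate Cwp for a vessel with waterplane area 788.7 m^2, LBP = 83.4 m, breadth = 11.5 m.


Formula: Cwp = Aw / (L * B)
Step 1 — L * B = 83.4 * 11.5 = 959.1 m^2
Step 2 — Cwp = 788.7 / 959.1 ≈ 0.82233 (5 s.f.)

0.82233


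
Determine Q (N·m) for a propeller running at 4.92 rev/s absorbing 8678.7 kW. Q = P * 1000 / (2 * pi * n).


Formula: Q = P_W / (2 * pi * n)
Step 1 — P_W = 8678.7 kW * 1000 = 8678700.0 W
Step 2 — 2 * pi * n = 2 * pi * 4.92 = 30.913272
Step 3 — Q = 8678700.0 / 30.913272 ≈ 280740 N·m (5 s.f.)

280740 N·m


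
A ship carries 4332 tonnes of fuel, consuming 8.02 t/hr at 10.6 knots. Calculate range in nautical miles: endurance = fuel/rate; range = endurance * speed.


Formula: endurance = fuel / rate; range = endurance * speed
Step 1 — endurance = 4332 / 8.02 = 540.1496 hours
Step 2 — range = 540.1496 * 10.6 ≈ 5725.6 nautical miles (5 s.f.)

5725.6 NM


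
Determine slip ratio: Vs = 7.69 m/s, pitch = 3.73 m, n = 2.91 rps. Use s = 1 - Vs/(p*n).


Formula: s = 1 - Vs / (p * n)
Step 1 — p * n = 3.73 * 2.91 = 10.8543
Step 2 — Vs / (p*n) = 7.69 / 10.8543 = 0.708475 (6 d.p.)
Step 3 — s = 1 - 0.708475 = 0.291525

0.291525


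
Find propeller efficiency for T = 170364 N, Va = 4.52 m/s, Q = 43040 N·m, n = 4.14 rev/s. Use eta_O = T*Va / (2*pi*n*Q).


Formula: eta = T * Va / (2 * pi * n * Q)
Step 1 — numerator = T * Va = 170364 * 4.52 = 770045.28
Step 2 — 2 * pi * n = 2 * pi * 4.14 = 26.012387
Step 3 — denominator = 26.012387 * 43040 = 1119573.14
Step 4 — eta = 770045.28 / 1119573.14 ≈ 0.68780 (5 s.f.)

0.68780


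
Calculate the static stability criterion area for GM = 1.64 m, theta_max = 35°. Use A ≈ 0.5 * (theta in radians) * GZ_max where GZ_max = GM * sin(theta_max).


Formula: GZ_max = GM * sin(theta); Area = 0.5 * theta_rad * GZ_max
Step 1 — GZ_max = 1.64 * sin(35°) = 1.64 * 0.573576 = 0.940665 m
Step 2 — theta_rad = 35 * pi/180 = 0.610865 rad
Step 3 — Area = 0.5 * 0.610865 * 0.940665 ≈ 0.28731 m·rad (5 s.f.)

0.28731 m·rad


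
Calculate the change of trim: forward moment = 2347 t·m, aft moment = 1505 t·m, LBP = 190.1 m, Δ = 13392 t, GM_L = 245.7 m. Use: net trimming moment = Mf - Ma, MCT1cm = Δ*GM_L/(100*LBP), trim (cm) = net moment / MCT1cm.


Formula: net trimming moment = Mf - Ma; MCT1cm = Δ*GM_L/(100*LBP); trim = net moment / MCT1cm
Step 1 — net trimming moment = 2347 - 1505 = 842 t·m
Step 2 — MCT1cm = 13392 * 245.7 / (100 * 190.1) = 173.0886 t·m/cm
Step 3 — trim = 842 / 173.0886 ≈ 4.8646 cm (5 s.f.)

4.8646 cm


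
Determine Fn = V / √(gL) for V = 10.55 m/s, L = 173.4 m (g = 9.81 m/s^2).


Formula: Fn = V / sqrt(g * L)
Step 1 — g * L = 9.81 * 173.4 = 1701.054
Step 2 — sqrt(g * L) = sqrt(1701.054) = 41.243836
Step 3 — Fn = 10.55 / 41.243836 ≈ 0.25580 (5 s.f.)

0.25580


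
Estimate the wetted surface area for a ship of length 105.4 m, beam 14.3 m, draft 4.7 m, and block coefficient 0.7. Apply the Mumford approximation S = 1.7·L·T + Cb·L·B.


Formula: S = 1.7*L*T + V/T with V = Cb*L*B*T, i.e. S = L * (1.7*T + Cb*B)
Step 1 — 1.7*T = 1.7 * 4.7 = 7.99 m
Step 2 — Cb*B = 0.7 * 14.3 = 10.01 m
Step 3 — 1.7*T + Cb*B = 7.99 + 10.01 = 18.0 m
Step 4 — S = 105.4 * 18.0 ≈ 1897.2 m^2 (5 s.f.)

1897.2 m^2


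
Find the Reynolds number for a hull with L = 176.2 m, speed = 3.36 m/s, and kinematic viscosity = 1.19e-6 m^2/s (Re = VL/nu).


Formula: Re = V * L / nu
Step 1 — V * L = 3.36 * 176.2 = 592.032 m^2/s
Step 2 — Re = 592.032 / 1.19e-6 = 4.98e+08

4.98e+08


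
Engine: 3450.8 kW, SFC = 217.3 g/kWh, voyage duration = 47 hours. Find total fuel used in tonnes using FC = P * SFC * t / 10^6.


Formula: FC (tonnes) = P * SFC * t / 1,000,000
Step 1 — P * SFC * t = 3450.8 * 217.3 * 47 = 35243365.48 g
Step 2 — FC (tonnes) = 35243365.48 / 1,000,000 ≈ 35.243 tonnes (5 s.f.)

35.243 tonnes


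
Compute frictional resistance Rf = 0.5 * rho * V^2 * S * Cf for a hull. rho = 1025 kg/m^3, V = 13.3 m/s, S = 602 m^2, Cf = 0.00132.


Formula: Rf = 0.5 * rho * V^2 * S * Cf
Step 1 — V^2 = 13.3^2 = 176.89
Step 2 — 0.5 * rho * V^2 = 0.5 * 1025 * 176.89 = 90656.125
Step 3 — Rf = 90656.125 * 602 * 0.00132 ≈ 72039 N (5 s.f.)

72039 N


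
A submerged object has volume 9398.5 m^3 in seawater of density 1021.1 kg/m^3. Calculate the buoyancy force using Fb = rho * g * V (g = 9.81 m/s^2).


Formula: Fb = rho * g * V
Substituting: Fb = 1021.1 * 9.81 * 9398.5
Intermediate: 1021.1 * 9.81 = 10016.991
Result: Fb = 10016.991 * 9398.5 ≈ 94145000 N (5 s.f.)

94145000 N


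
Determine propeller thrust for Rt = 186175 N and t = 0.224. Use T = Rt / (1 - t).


Formula: T = Rt / (1 - t)
Step 1 — (1 - t) = 1 - 0.224 = 0.776
Step 2 — T = 186175 / 0.776 ≈ 239920 N (5 s.f.)

239920 N


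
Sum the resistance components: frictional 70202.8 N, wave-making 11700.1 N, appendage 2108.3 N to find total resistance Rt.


Formula: Rt = Rf + Rw + Ra
Substituting: Rt = 70202.8 + 11700.1 + 2108.3
Result: Rt = 84011.2 N

84011.2 N


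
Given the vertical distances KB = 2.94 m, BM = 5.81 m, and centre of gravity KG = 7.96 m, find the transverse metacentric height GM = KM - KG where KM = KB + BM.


Formula: GM = KB + BM - KG
Step 1 — KM = KB + BM = 2.94 + 5.81 = 8.75 m
Step 2 — GM = KM - KG = 8.75 - 7.96 = 0.79 m

0.79 m


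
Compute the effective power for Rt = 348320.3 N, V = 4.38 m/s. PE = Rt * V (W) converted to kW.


Formula: PE = Rt * V / 1000 (kW)
Step 1 — PE (W) = 348320.3 * 4.38 = 1525642.914 W
Step 2 — PE (kW) = 1525642.914 / 1000 ≈ 1525.6 kW (5 s.f.)

1525.6 kW


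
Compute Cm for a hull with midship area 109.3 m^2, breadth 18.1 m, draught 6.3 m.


Formula: Cm = Am / (B * T)
Step 1 — B * T = 18.1 * 6.3 = 114.03 m^2
Step 2 — Cm = 109.3 / 114.03 ≈ 0.95852 (5 s.f.)

0.95852


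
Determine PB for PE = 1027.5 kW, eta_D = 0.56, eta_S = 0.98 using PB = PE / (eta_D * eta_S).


Formula: PB = PE / (eta_D * eta_S)
Step 1 — combined efficiency = eta_D * eta_S = 0.56 * 0.98 = 0.5488
Step 2 — PB = 1027.5 / 0.5488 ≈ 1872.3 kW (5 s.f.)

1872.3 kW


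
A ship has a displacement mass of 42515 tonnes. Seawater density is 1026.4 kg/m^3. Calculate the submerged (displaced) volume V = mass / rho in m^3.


Formula: V = mass / rho
Step 1 — convert tonnes to kg: 42515 t * 1000 = 42515000 kg
Step 2 — V = 42515000 / 1026.4 ≈ 41421 m^3 (5 s.f.)

41421 m^3


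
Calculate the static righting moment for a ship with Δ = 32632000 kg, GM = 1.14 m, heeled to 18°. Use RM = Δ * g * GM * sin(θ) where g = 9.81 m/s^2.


Formula: GZ = GM * sin(theta); RM = disp * g * GZ
Step 1 — GZ = 1.14 * sin(18°) = 1.14 * 0.309017 = 0.352279 m
Step 2 — RM = 32632000 * 9.81 * 0.352279 ≈ 112770000 N·m (5 s.f.)

112770000 N·m


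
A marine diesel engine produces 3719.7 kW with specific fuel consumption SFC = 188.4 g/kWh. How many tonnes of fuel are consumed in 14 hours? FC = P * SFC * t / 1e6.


Formula: FC (tonnes) = P * SFC * t / 1,000,000
Step 1 — P * SFC * t = 3719.7 * 188.4 * 14 = 9811080.72 g
Step 2 — FC (tonnes) = 9811080.72 / 1,000,000 ≈ 9.8111 tonnes (5 s.f.)

9.8111 tonnes


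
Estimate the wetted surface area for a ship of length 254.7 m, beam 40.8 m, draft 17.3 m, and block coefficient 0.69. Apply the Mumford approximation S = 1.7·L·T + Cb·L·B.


Formula: S = 1.7*L*T + V/T with V = Cb*L*B*T, i.e. S = L * (1.7*T + Cb*B)
Step 1 — 1.7*T = 1.7 * 17.3 = 29.41 m
Step 2 — Cb*B = 0.69 * 40.8 = 28.152 m
Step 3 — 1.7*T + Cb*B = 29.41 + 28.152 = 57.562 m
Step 4 — S = 254.7 * 57.562 ≈ 14661 m^2 (5 s.f.)

14661 m^2


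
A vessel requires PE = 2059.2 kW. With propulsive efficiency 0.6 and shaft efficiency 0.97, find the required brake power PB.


Formula: PB = PE / (eta_D * eta_S)
Step 1 — combined efficiency = eta_D * eta_S = 0.6 * 0.97 = 0.582
Step 2 — PB = 2059.2 / 0.582 ≈ 3538.1 kW (5 s.f.)

3538.1 kW


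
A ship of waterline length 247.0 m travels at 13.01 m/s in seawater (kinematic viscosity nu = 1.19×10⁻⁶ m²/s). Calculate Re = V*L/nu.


Formula: Re = V * L / nu
Step 1 — V * L = 13.01 * 247.0 = 3213.47 m^2/s
Step 2 — Re = 3213.47 / 1.19e-6 = 2.70e+09

2.70e+09


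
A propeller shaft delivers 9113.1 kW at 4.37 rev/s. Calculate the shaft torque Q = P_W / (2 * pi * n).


Formula: Q = P_W / (2 * pi * n)
Step 1 — P_W = 9113.1 kW * 1000 = 9113100.0 W
Step 2 — 2 * pi * n = 2 * pi * 4.37 = 27.45752
Step 3 — Q = 9113100.0 / 27.45752 ≈ 331900 N·m (5 s.f.)

331900 N·m


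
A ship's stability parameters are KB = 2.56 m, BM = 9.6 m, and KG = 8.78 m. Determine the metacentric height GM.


Formula: GM = KB + BM - KG
Step 1 — KM = KB + BM = 2.56 + 9.6 = 12.16 m
Step 2 — GM = KM - KG = 12.16 - 8.78 = 3.38 m

3.38 m


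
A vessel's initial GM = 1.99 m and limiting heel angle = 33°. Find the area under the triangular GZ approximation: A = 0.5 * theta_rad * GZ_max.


Formula: GZ_max = GM * sin(theta); Area = 0.5 * theta_rad * GZ_max
Step 1 — GZ_max = 1.99 * sin(33°) = 1.99 * 0.544639 = 1.083832 m
Step 2 — theta_rad = 33 * pi/180 = 0.575959 rad
Step 3 — Area = 0.5 * 0.575959 * 1.083832 ≈ 0.31212 m·rad (5 s.f.)

0.31212 m·rad


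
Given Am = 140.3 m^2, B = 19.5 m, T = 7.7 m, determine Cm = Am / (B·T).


Formula: Cm = Am / (B * T)
Step 1 — B * T = 19.5 * 7.7 = 150.15 m^2
Step 2 — Cm = 140.3 / 150.15 ≈ 0.93440 (5 s.f.)

0.93440


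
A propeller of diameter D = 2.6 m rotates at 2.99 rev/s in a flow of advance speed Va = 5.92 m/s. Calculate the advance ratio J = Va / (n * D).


Formula: J = Va / (n * D)
Step 1 — n * D = 2.99 * 2.6 = 7.774
Step 2 — J = 5.92 / 7.774 ≈ 0.76151 (5 s.f.)

0.76151


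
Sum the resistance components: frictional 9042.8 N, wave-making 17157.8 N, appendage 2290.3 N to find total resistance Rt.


Formula: Rt = Rf + Rw + Ra
Substituting: Rt = 9042.8 + 17157.8 + 2290.3
Result: Rt = 28490.9 N

28490.9 N


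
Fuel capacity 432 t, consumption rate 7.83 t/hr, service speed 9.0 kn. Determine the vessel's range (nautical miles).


Formula: endurance = fuel / rate; range = endurance * speed
Step 1 — endurance = 432 / 7.83 = 55.1724 hours
Step 2 — range = 55.1724 * 9.0 ≈ 496.55 nautical miles (5 s.f.)

496.55 NM


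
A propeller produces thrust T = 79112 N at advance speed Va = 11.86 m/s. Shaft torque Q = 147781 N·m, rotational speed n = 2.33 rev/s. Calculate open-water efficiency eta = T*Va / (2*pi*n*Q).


Formula: eta = T * Va / (2 * pi * n * Q)
Step 1 — numerator = T * Va = 79112 * 11.86 = 938268.32
Step 2 — 2 * pi * n = 2 * pi * 2.33 = 14.639822
Step 3 — denominator = 14.639822 * 147781 = 2163487.53
Step 4 — eta = 938268.32 / 2163487.53 ≈ 0.43368 (5 s.f.)

0.43368


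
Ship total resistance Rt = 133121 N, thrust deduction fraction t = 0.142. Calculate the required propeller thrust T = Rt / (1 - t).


Formula: T = Rt / (1 - t)
Step 1 — (1 - t) = 1 - 0.142 = 0.858
Step 2 — T = 133121 / 0.858 ≈ 155150 N (5 s.f.)

155150 N


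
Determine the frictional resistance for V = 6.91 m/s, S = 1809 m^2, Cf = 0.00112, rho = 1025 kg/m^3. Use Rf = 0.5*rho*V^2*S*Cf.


Formula: Rf = 0.5 * rho * V^2 * S * Cf
Step 1 — V^2 = 6.91^2 = 47.7481
Step 2 — 0.5 * rho * V^2 = 0.5 * 1025 * 47.7481 = 24470.90125
Step 3 — Rf = 24470.90125 * 1809 * 0.00112 ≈ 49580 N (5 s.f.)

49580 N


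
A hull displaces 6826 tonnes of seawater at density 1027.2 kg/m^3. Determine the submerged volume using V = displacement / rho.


Formula: V = mass / rho
Step 1 — convert tonnes to kg: 6826 t * 1000 = 6826000 kg
Step 2 — V = 6826000 / 1027.2 ≈ 6645.2 m^3 (5 s.f.)

6645.2 m^3


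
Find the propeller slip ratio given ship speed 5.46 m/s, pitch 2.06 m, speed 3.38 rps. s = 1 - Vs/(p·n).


Formula: s = 1 - Vs / (p * n)
Step 1 — p * n = 2.06 * 3.38 = 6.9628
Step 2 — Vs / (p*n) = 5.46 / 6.9628 = 0.784167 (6 d.p.)
Step 3 — s = 1 - 0.784167 = 0.215833

0.215833


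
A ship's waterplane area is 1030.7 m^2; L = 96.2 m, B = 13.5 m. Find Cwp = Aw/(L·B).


Formula: Cwp = Aw / (L * B)
Step 1 — L * B = 96.2 * 13.5 = 1298.7 m^2
Step 2 — Cwp = 1030.7 / 1298.7 ≈ 0.79364 (5 s.f.)

0.79364


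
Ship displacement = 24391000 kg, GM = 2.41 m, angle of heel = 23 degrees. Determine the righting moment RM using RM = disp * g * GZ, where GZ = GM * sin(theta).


Formula: GZ = GM * sin(theta); RM = disp * g * GZ
Step 1 — GZ = 2.41 * sin(23°) = 2.41 * 0.390731 = 0.941662 m
Step 2 — RM = 24391000 * 9.81 * 0.941662 ≈ 225320000 N·m (5 s.f.)

225320000 N·m


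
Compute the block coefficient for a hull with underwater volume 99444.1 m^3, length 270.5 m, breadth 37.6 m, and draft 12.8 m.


Formula: Cb = V / (L * B * T)
Step 1 — L * B * T = 270.5 * 37.6 * 12.8 = 130186.24 m^3
Step 2 — Cb = 99444.1 / 130186.24 ≈ 0.76386 (5 s.f.)

0.76386


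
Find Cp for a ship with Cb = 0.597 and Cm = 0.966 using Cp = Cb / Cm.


Formula: Cp = Cb / Cm
Substituting: Cp = 0.597 / 0.966
Result: Cp ≈ 0.61801 (5 s.f.)

0.61801


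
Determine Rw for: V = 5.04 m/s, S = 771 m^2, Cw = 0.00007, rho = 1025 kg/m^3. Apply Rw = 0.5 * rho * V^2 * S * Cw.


Formula: Rw = 0.5 * rho * V^2 * S * Cw
Step 1 — V^2 = 5.04^2 = 25.4016
Step 2 — 0.5 * rho * V^2 = 0.5 * 1025 * 25.4016 = 13018.32
Step 3 — Rw = 13018.32 * 771 * 0.00007 ≈ 702.60 N (5 s.f.)

702.60 N


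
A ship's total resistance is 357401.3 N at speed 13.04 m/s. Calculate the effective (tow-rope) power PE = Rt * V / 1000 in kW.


Formula: PE = Rt * V / 1000 (kW)
Step 1 — PE (W) = 357401.3 * 13.04 = 4660512.952 W
Step 2 — PE (kW) = 4660512.952 / 1000 ≈ 4660.5 kW (5 s.f.)

4660.5 kW


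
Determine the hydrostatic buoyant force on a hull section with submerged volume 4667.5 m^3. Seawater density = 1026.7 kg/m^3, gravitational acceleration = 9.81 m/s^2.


Formula: Fb = rho * g * V
Substituting: Fb = 1026.7 * 9.81 * 4667.5
Intermediate: 1026.7 * 9.81 = 10071.927
Result: Fb = 10071.927 * 4667.5 ≈ 47011000 N (5 s.f.)

47011000 N


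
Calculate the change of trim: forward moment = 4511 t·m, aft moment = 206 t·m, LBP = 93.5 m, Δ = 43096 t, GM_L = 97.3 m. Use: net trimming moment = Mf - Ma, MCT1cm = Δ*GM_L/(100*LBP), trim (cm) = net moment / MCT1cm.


Formula: net trimming moment = Mf - Ma; MCT1cm = Δ*GM_L/(100*LBP); trim = net moment / MCT1cm
Step 1 — net trimming moment = 4511 - 206 = 4305 t·m
Step 2 — MCT1cm = 43096 * 97.3 / (100 * 93.5) = 448.475 t·m/cm
Step 3 — trim = 4305 / 448.475 ≈ 9.5992 cm (5 s.f.)

9.5992 cm


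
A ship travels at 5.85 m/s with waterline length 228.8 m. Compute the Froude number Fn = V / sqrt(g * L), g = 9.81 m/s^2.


Formula: Fn = V / sqrt(g * L)
Step 1 — g * L = 9.81 * 228.8 = 2244.528
Step 2 — sqrt(g * L) = sqrt(2244.528) = 47.37645
Step 3 — Fn = 5.85 / 47.37645 ≈ 0.12348 (5 s.f.)

0.12348


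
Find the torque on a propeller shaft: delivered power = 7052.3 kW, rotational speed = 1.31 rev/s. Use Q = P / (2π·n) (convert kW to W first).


Formula: Q = P_W / (2 * pi * n)
Step 1 — P_W = 7052.3 kW * 1000 = 7052300.0 W
Step 2 — 2 * pi * n = 2 * pi * 1.31 = 8.230973
Step 3 — Q = 7052300.0 / 8.230973 ≈ 856800 N·m (5 s.f.)

856800 N·m


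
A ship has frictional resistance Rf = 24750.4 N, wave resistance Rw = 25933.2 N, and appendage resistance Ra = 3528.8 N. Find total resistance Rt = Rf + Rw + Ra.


Formula: Rt = Rf + Rw + Ra
Substituting: Rt = 24750.4 + 25933.2 + 3528.8
Result: Rt = 54212.4 N

54212.4 N


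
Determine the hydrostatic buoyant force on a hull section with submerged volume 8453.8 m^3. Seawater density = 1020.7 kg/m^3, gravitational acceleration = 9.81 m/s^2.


Formula: Fb = rho * g * V
Substituting: Fb = 1020.7 * 9.81 * 8453.8
Intermediate: 1020.7 * 9.81 = 10013.067
Result: Fb = 10013.067 * 8453.8 ≈ 84648000 N (5 s.f.)

84648000 N


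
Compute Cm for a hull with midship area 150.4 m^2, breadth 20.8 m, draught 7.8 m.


Formula: Cm = Am / (B * T)
Step 1 — B * T = 20.8 * 7.8 = 162.24 m^2
Step 2 — Cm = 150.4 / 162.24 ≈ 0.92702 (5 s.f.)

0.92702


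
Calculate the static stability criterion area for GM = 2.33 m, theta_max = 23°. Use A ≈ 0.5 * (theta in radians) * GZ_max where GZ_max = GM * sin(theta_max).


Formula: GZ_max = GM * sin(theta); Area = 0.5 * theta_rad * GZ_max
Step 1 — GZ_max = 2.33 * sin(23°) = 2.33 * 0.390731 = 0.910403 m
Step 2 — theta_rad = 23 * pi/180 = 0.401426 rad
Step 3 — Area = 0.5 * 0.401426 * 0.910403 ≈ 0.18273 m·rad (5 s.f.)

0.18273 m·rad


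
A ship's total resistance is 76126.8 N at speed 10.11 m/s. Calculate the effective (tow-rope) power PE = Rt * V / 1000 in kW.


Formula: PE = Rt * V / 1000 (kW)
Step 1 — PE (W) = 76126.8 * 10.11 = 769641.948 W
Step 2 — PE (kW) = 769641.948 / 1000 ≈ 769.64 kW (5 s.f.)

769.64 kW


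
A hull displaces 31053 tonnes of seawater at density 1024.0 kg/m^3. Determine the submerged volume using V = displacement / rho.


Formula: V = mass / rho
Step 1 — convert tonnes to kg: 31053 t * 1000 = 31053000 kg
Step 2 — V = 31053000 / 1024.0 ≈ 30325 m^3 (5 s.f.)

30325 m^3


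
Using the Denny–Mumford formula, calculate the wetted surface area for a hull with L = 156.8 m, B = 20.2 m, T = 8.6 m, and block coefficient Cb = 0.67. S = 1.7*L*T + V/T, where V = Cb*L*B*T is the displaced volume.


Formula: S = 1.7*L*T + V/T with V = Cb*L*B*T, i.e. S = L * (1.7*T + Cb*B)
Step 1 — 1.7*T = 1.7 * 8.6 = 14.62 m
Step 2 — Cb*B = 0.67 * 20.2 = 13.534 m
Step 3 — 1.7*T + Cb*B = 14.62 + 13.534 = 28.154 m
Step 4 — S = 156.8 * 28.154 ≈ 4414.5 m^2 (5 s.f.)

4414.5 m^2


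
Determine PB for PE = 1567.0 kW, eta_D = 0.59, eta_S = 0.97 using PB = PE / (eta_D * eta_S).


Formula: PB = PE / (eta_D * eta_S)
Step 1 — combined efficiency = eta_D * eta_S = 0.59 * 0.97 = 0.5723
Step 2 — PB = 1567.0 / 0.5723 ≈ 2738.1 kW (5 s.f.)

2738.1 kW


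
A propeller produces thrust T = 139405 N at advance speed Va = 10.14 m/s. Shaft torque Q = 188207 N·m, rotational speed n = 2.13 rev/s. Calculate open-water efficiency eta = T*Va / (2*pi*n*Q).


Formula: eta = T * Va / (2 * pi * n * Q)
Step 1 — numerator = T * Va = 139405 * 10.14 = 1413566.7
Step 2 — 2 * pi * n = 2 * pi * 2.13 = 13.383185
Step 3 — denominator = 13.383185 * 188207 = 2518809.1
Step 4 — eta = 1413566.7 / 2518809.1 ≈ 0.56120 (5 s.f.)

0.56120


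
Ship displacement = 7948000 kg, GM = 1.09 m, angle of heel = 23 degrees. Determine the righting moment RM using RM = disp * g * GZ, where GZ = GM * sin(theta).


Formula: GZ = GM * sin(theta); RM = disp * g * GZ
Step 1 — GZ = 1.09 * sin(23°) = 1.09 * 0.390731 = 0.425897 m
Step 2 — RM = 7948000 * 9.81 * 0.425897 ≈ 33207000 N·m (5 s.f.)

33207000 N·m


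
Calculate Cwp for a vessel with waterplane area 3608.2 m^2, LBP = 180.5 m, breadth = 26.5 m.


Formula: Cwp = Aw / (L * B)
Step 1 — L * B = 180.5 * 26.5 = 4783.25 m^2
Step 2 — Cwp = 3608.2 / 4783.25 ≈ 0.75434 (5 s.f.)

0.75434


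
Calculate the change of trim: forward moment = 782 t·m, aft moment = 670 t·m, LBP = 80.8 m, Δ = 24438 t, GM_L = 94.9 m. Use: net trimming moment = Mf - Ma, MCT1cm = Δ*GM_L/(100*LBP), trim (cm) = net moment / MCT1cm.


Formula: net trimming moment = Mf - Ma; MCT1cm = Δ*GM_L/(100*LBP); trim = net moment / MCT1cm
Step 1 — net trimming moment = 782 - 670 = 112 t·m
Step 2 — MCT1cm = 24438 * 94.9 / (100 * 80.8) = 287.0255 t·m/cm
Step 3 — trim = 112 / 287.0255 ≈ 0.39021 cm (5 s.f.)

0.39021 cm


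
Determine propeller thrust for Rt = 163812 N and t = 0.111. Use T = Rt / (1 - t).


Formula: T = Rt / (1 - t)
Step 1 — (1 - t) = 1 - 0.111 = 0.889
Step 2 — T = 163812 / 0.889 ≈ 184270 N (5 s.f.)

184270 N


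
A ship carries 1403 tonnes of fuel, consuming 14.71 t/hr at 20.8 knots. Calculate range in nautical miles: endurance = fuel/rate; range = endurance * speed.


Formula: endurance = fuel / rate; range = endurance * speed
Step 1 — endurance = 1403 / 14.71 = 95.3773 hours
Step 2 — range = 95.3773 * 20.8 ≈ 1983.8 nautical miles (5 s.f.)

1983.8 NM


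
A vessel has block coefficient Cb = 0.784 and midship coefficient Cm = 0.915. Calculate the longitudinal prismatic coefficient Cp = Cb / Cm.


Formula: Cp = Cb / Cm
Substituting: Cp = 0.784 / 0.915
Result: Cp ≈ 0.85683 (5 s.f.)

0.85683


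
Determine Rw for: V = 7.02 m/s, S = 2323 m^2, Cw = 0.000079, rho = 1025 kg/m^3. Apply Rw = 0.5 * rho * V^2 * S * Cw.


Formula: Rw = 0.5 * rho * V^2 * S * Cw
Step 1 — V^2 = 7.02^2 = 49.2804
Step 2 — 0.5 * rho * V^2 = 0.5 * 1025 * 49.2804 = 25256.205
Step 3 — Rw = 25256.205 * 2323 * 0.000079 ≈ 4634.9 N (5 s.f.)

4634.9 N


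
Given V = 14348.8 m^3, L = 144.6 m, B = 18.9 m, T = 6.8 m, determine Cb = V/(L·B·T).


Formula: Cb = V / (L * B * T)
Step 1 — L * B * T = 144.6 * 18.9 * 6.8 = 18583.992 m^3
Step 2 — Cb = 14348.8 / 18583.992 ≈ 0.77211 (5 s.f.)

0.77211


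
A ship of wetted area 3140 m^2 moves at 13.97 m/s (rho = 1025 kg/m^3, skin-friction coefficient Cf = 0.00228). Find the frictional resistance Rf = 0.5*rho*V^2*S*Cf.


Formula: Rf = 0.5 * rho * V^2 * S * Cf
Step 1 — V^2 = 13.97^2 = 195.1609
Step 2 — 0.5 * rho * V^2 = 0.5 * 1025 * 195.1609 = 100019.96125
Step 3 — Rf = 100019.96125 * 3140 * 0.00228 ≈ 716060 N (5 s.f.)

716060 N


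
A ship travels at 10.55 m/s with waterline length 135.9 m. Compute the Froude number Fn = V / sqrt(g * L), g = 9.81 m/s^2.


Formula: Fn = V / sqrt(g * L)
Step 1 — g * L = 9.81 * 135.9 = 1333.179
Step 2 — sqrt(g * L) = sqrt(1333.179) = 36.512724
Step 3 — Fn = 10.55 / 36.512724 ≈ 0.28894 (5 s.f.)

0.28894


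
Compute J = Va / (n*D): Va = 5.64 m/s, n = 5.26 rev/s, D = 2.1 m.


Formula: J = Va / (n * D)
Step 1 — n * D = 5.26 * 2.1 = 11.046
Step 2 — J = 5.64 / 11.046 ≈ 0.51059 (5 s.f.)

0.51059


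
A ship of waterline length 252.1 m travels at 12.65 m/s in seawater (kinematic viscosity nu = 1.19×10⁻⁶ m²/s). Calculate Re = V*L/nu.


Formula: Re = V * L / nu
Step 1 — V * L = 12.65 * 252.1 = 3189.065 m^2/s
Step 2 — Re = 3189.065 / 1.19e-6 = 2.68e+09

2.68e+09


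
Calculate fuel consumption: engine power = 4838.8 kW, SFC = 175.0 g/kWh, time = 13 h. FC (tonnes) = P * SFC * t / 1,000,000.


Formula: FC (tonnes) = P * SFC * t / 1,000,000
Step 1 — P * SFC * t = 4838.8 * 175.0 * 13 = 11008270.0 g
Step 2 — FC (tonnes) = 11008270.0 / 1,000,000 ≈ 11.008 tonnes (5 s.f.)

11.008 tonnes


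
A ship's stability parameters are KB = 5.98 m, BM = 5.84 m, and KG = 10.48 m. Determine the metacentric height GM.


Formula: GM = KB + BM - KG
Step 1 — KM = KB + BM = 5.98 + 5.84 = 11.82 m
Step 2 — GM = KM - KG = 11.82 - 10.48 = 1.34 m

1.34 m


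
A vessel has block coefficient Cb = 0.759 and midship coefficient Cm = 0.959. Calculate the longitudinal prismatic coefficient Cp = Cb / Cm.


Formula: Cp = Cb / Cm
Substituting: Cp = 0.759 / 0.959
Result: Cp ≈ 0.79145 (5 s.f.)

0.79145


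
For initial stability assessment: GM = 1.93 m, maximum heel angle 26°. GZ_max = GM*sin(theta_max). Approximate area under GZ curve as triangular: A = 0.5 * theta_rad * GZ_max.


Formula: GZ_max = GM * sin(theta); Area = 0.5 * theta_rad * GZ_max
Step 1 — GZ_max = 1.93 * sin(26°) = 1.93 * 0.438371 = 0.846056 m
Step 2 — theta_rad = 26 * pi/180 = 0.453786 rad
Step 3 — Area = 0.5 * 0.453786 * 0.846056 ≈ 0.19196 m·rad (5 s.f.)

0.19196 m·rad


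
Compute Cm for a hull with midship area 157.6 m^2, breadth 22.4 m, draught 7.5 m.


Formula: Cm = Am / (B * T)
Step 1 — B * T = 22.4 * 7.5 = 168.0 m^2
Step 2 — Cm = 157.6 / 168.0 ≈ 0.93810 (5 s.f.)

0.93810


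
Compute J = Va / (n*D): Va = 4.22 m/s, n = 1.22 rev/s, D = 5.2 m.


Formula: J = Va / (n * D)
Step 1 — n * D = 1.22 * 5.2 = 6.344
Step 2 — J = 4.22 / 6.344 ≈ 0.66520 (5 s.f.)

0.66520


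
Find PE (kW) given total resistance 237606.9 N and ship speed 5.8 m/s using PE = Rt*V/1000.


Formula: PE = Rt * V / 1000 (kW)
Step 1 — PE (W) = 237606.9 * 5.8 = 1378120.02 W
Step 2 — PE (kW) = 1378120.02 / 1000 ≈ 1378.1 kW (5 s.f.)

1378.1 kW


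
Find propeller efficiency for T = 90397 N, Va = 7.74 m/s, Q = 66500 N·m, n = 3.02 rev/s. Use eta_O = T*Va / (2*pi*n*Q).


Formula: eta = T * Va / (2 * pi * n * Q)
Step 1 — numerator = T * Va = 90397 * 7.74 = 699672.78
Step 2 — 2 * pi * n = 2 * pi * 3.02 = 18.97522
Step 3 — denominator = 18.97522 * 66500 = 1261852.13
Step 4 — eta = 699672.78 / 1261852.13 ≈ 0.55448 (5 s.f.)

0.55448


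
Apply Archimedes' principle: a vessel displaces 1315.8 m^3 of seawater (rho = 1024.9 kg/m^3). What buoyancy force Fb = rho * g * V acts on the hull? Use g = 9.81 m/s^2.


Formula: Fb = rho * g * V
Substituting: Fb = 1024.9 * 9.81 * 1315.8
Intermediate: 1024.9 * 9.81 = 10054.269
Result: Fb = 10054.269 * 1315.8 ≈ 13229000 N (5 s.f.)

13229000 N


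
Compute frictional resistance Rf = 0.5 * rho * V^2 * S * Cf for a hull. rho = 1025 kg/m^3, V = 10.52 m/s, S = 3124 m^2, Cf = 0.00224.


Formula: Rf = 0.5 * rho * V^2 * S * Cf
Step 1 — V^2 = 10.52^2 = 110.6704
Step 2 — 0.5 * rho * V^2 = 0.5 * 1025 * 110.6704 = 56718.58
Step 3 — Rf = 56718.58 * 3124 * 0.00224 ≈ 396900 N (5 s.f.)

396900 N


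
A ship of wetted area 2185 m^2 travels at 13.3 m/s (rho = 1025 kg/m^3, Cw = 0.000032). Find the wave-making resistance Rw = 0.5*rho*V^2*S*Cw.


Formula: Rw = 0.5 * rho * V^2 * S * Cw
Step 1 — V^2 = 13.3^2 = 176.89
Step 2 — 0.5 * rho * V^2 = 0.5 * 1025 * 176.89 = 90656.125
Step 3 — Rw = 90656.125 * 2185 * 0.000032 ≈ 6338.7 N (5 s.f.)

6338.7 N


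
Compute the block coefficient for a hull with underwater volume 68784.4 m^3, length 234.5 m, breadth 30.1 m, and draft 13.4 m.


Formula: Cb = V / (L * B * T)
Step 1 — L * B * T = 234.5 * 30.1 * 13.4 = 94583.23 m^3
Step 2 — Cb = 68784.4 / 94583.23 ≈ 0.72724 (5 s.f.)

0.72724


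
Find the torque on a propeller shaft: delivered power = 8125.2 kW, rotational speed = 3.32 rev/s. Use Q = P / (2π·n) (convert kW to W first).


Formula: Q = P_W / (2 * pi * n)
Step 1 — P_W = 8125.2 kW * 1000 = 8125200.0 W
Step 2 — 2 * pi * n = 2 * pi * 3.32 = 20.860175
Step 3 — Q = 8125200.0 / 20.860175 ≈ 389510 N·m (5 s.f.)

389510 N·m


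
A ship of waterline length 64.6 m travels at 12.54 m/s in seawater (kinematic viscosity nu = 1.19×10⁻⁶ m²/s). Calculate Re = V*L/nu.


Formula: Re = V * L / nu
Step 1 — V * L = 12.54 * 64.6 = 810.084 m^2/s
Step 2 — Re = 810.084 / 1.19e-6 = 6.81e+08

6.81e+08


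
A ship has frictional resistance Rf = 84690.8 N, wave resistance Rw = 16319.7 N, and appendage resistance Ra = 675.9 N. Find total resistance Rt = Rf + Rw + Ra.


Formula: Rt = Rf + Rw + Ra
Substituting: Rt = 84690.8 + 16319.7 + 675.9
Result: Rt = 101686.4 N

101686.4 N


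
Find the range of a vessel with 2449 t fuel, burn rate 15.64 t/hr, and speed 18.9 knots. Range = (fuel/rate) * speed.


Formula: endurance = fuel / rate; range = endurance * speed
Step 1 — endurance = 2449 / 15.64 = 156.5857 hours
Step 2 — range = 156.5857 * 18.9 ≈ 2959.5 nautical miles (5 s.f.)

2959.5 NM


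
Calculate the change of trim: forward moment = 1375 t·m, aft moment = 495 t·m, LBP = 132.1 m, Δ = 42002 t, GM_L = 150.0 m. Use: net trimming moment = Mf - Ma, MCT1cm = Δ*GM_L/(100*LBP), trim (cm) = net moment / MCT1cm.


Formula: net trimming moment = Mf - Ma; MCT1cm = Δ*GM_L/(100*LBP); trim = net moment / MCT1cm
Step 1 — net trimming moment = 1375 - 495 = 880 t·m
Step 2 — MCT1cm = 42002 * 150.0 / (100 * 132.1) = 476.9341 t·m/cm
Step 3 — trim = 880 / 476.9341 ≈ 1.8451 cm (5 s.f.)

1.8451 cm


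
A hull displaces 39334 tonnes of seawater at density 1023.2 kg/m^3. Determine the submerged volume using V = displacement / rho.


Formula: V = mass / rho
Step 1 — convert tonnes to kg: 39334 t * 1000 = 39334000 kg
Step 2 — V = 39334000 / 1023.2 ≈ 38442 m^3 (5 s.f.)

38442 m^3


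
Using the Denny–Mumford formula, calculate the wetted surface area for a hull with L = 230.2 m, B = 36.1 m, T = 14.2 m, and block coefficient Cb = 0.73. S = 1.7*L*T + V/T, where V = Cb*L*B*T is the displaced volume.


Formula: S = 1.7*L*T + V/T with V = Cb*L*B*T, i.e. S = L * (1.7*T + Cb*B)
Step 1 — 1.7*T = 1.7 * 14.2 = 24.14 m
Step 2 — Cb*B = 0.73 * 36.1 = 26.353 m
Step 3 — 1.7*T + Cb*B = 24.14 + 26.353 = 50.493 m
Step 4 — S = 230.2 * 50.493 ≈ 11623 m^2 (5 s.f.)

11623 m^2


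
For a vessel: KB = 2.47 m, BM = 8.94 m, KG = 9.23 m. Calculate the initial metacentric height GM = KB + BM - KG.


Formula: GM = KB + BM - KG
Step 1 — KM = KB + BM = 2.47 + 8.94 = 11.41 m
Step 2 — GM = KM - KG = 11.41 - 9.23 = 2.18 m

2.18 m


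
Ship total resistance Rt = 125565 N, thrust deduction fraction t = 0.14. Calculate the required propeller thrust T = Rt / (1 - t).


Formula: T = Rt / (1 - t)
Step 1 — (1 - t) = 1 - 0.14 = 0.86
Step 2 — T = 125565 / 0.86 ≈ 146010 N (5 s.f.)

146010 N


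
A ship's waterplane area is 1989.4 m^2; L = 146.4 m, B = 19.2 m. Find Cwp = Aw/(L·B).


Formula: Cwp = Aw / (L * B)
Step 1 — L * B = 146.4 * 19.2 = 2810.88 m^2
Step 2 — Cwp = 1989.4 / 2810.88 ≈ 0.70775 (5 s.f.)

0.70775


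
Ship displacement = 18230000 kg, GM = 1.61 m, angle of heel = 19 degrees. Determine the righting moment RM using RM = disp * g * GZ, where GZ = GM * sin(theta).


Formula: GZ = GM * sin(theta); RM = disp * g * GZ
Step 1 — GZ = 1.61 * sin(19°) = 1.61 * 0.325568 = 0.524164 m
Step 2 — RM = 18230000 * 9.81 * 0.524164 ≈ 93740000 N·m (5 s.f.)

93740000 N·m


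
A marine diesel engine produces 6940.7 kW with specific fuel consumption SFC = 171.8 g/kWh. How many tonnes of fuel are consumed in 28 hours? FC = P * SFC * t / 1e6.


Formula: FC (tonnes) = P * SFC * t / 1,000,000
Step 1 — P * SFC * t = 6940.7 * 171.8 * 28 = 33387543.28 g
Step 2 — FC (tonnes) = 33387543.28 / 1,000,000 ≈ 33.388 tonnes (5 s.f.)

33.388 tonnes


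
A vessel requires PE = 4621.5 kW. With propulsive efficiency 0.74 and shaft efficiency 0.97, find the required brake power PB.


Formula: PB = PE / (eta_D * eta_S)
Step 1 — combined efficiency = eta_D * eta_S = 0.74 * 0.97 = 0.7178
Step 2 — PB = 4621.5 / 0.7178 ≈ 6438.4 kW (5 s.f.)

6438.4 kW


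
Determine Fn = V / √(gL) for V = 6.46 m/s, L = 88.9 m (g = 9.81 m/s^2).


Formula: Fn = V / sqrt(g * L)
Step 1 — g * L = 9.81 * 88.9 = 872.109
Step 2 — sqrt(g * L) = sqrt(872.109) = 29.531492
Step 3 — Fn = 6.46 / 29.531492 ≈ 0.21875 (5 s.f.)

0.21875


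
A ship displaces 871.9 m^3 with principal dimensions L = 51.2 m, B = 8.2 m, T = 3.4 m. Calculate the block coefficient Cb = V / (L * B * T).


Formula: Cb = V / (L * B * T)
Step 1 — L * B * T = 51.2 * 8.2 * 3.4 = 1427.456 m^3
Step 2 — Cb = 871.9 / 1427.456 ≈ 0.61081 (5 s.f.)

0.61081


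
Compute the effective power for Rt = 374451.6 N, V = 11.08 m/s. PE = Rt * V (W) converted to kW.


Formula: PE = Rt * V / 1000 (kW)
Step 1 — PE (W) = 374451.6 * 11.08 = 4148923.728 W
Step 2 — PE (kW) = 4148923.728 / 1000 ≈ 4148.9 kW (5 s.f.)

4148.9 kW


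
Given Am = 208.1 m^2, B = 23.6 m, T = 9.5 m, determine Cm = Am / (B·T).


Formula: Cm = Am / (B * T)
Step 1 — B * T = 23.6 * 9.5 = 224.2 m^2
Step 2 — Cm = 208.1 / 224.2 ≈ 0.92819 (5 s.f.)

0.92819


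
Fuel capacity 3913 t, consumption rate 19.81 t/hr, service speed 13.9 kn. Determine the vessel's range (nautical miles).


Formula: endurance = fuel / rate; range = endurance * speed
Step 1 — endurance = 3913 / 19.81 = 197.5265 hours
Step 2 — range = 197.5265 * 13.9 ≈ 2745.6 nautical miles (5 s.f.)

2745.6 NM


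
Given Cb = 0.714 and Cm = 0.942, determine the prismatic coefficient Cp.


Formula: Cp = Cb / Cm
Substituting: Cp = 0.714 / 0.942
Result: Cp ≈ 0.75796 (5 s.f.)

0.75796


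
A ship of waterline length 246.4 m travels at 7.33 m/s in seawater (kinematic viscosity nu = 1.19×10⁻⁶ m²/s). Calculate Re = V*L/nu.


Formula: Re = V * L / nu
Step 1 — V * L = 7.33 * 246.4 = 1806.112 m^2/s
Step 2 — Re = 1806.112 / 1.19e-6 = 1.52e+09

1.52e+09


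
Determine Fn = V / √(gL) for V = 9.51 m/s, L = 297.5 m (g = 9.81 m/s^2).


Formula: Fn = V / sqrt(g * L)
Step 1 — g * L = 9.81 * 297.5 = 2918.475
Step 2 — sqrt(g * L) = sqrt(2918.475) = 54.022912
Step 3 — Fn = 9.51 / 54.022912 ≈ 0.17604 (5 s.f.)

0.17604


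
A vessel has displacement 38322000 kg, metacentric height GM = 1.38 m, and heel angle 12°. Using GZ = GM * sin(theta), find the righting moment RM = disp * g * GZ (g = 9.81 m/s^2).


Formula: GZ = GM * sin(theta); RM = disp * g * GZ
Step 1 — GZ = 1.38 * sin(12°) = 1.38 * 0.207912 = 0.286919 m
Step 2 — RM = 38322000 * 9.81 * 0.286919 ≈ 107860000 N·m (5 s.f.)

107860000 N·m


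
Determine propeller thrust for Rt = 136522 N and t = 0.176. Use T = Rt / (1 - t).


Formula: T = Rt / (1 - t)
Step 1 — (1 - t) = 1 - 0.176 = 0.824
Step 2 — T = 136522 / 0.824 ≈ 165680 N (5 s.f.)

165680 N


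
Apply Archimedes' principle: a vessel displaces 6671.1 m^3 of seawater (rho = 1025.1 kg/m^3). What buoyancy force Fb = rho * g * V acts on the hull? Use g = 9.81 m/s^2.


Formula: Fb = rho * g * V
Substituting: Fb = 1025.1 * 9.81 * 6671.1
Intermediate: 1025.1 * 9.81 = 10056.231
Result: Fb = 10056.231 * 6671.1 ≈ 67086000 N (5 s.f.)

67086000 N


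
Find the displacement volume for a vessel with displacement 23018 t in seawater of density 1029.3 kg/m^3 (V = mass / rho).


Formula: V = mass / rho
Step 1 — convert tonnes to kg: 23018 t * 1000 = 23018000 kg
Step 2 — V = 23018000 / 1029.3 ≈ 22363 m^3 (5 s.f.)

22363 m^3


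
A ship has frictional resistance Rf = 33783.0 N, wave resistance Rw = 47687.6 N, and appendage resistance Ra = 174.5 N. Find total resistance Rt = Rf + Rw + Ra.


Formula: Rt = Rf + Rw + Ra
Substituting: Rt = 33783.0 + 47687.6 + 174.5
Result: Rt = 81645.1 N

81645.1 N


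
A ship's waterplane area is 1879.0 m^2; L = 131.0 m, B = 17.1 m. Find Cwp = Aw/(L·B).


Formula: Cwp = Aw / (L * B)
Step 1 — L * B = 131.0 * 17.1 = 2240.1 m^2
Step 2 — Cwp = 1879.0 / 2240.1 ≈ 0.83880 (5 s.f.)

0.83880


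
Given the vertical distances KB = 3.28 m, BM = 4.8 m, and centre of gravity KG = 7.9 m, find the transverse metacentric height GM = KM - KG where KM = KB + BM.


Formula: GM = KB + BM - KG
Step 1 — KM = KB + BM = 3.28 + 4.8 = 8.08 m
Step 2 — GM = KM - KG = 8.08 - 7.9 = 0.18 m

0.18 m


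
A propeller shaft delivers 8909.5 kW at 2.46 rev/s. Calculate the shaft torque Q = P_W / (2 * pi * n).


Formula: Q = P_W / (2 * pi * n)
Step 1 — P_W = 8909.5 kW * 1000 = 8909500.0 W
Step 2 — 2 * pi * n = 2 * pi * 2.46 = 15.456636
Step 3 — Q = 8909500.0 / 15.456636 ≈ 576420 N·m (5 s.f.)

576420 N·m


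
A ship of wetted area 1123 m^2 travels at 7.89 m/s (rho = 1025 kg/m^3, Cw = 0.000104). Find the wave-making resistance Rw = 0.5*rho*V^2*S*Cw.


Formula: Rw = 0.5 * rho * V^2 * S * Cw
Step 1 — V^2 = 7.89^2 = 62.2521
Step 2 — 0.5 * rho * V^2 = 0.5 * 1025 * 62.2521 = 31904.20125
Step 3 — Rw = 31904.20125 * 1123 * 0.000104 ≈ 3726.2 N (5 s.f.)

3726.2 N


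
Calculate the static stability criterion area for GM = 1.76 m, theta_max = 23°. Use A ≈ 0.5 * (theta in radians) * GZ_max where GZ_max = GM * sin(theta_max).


Formula: GZ_max = GM * sin(theta); Area = 0.5 * theta_rad * GZ_max
Step 1 — GZ_max = 1.76 * sin(23°) = 1.76 * 0.390731 = 0.687687 m
Step 2 — theta_rad = 23 * pi/180 = 0.401426 rad
Step 3 — Area = 0.5 * 0.401426 * 0.687687 ≈ 0.13803 m·rad (5 s.f.)

0.13803 m·rad


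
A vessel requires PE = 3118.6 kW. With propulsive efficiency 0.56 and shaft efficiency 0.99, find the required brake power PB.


Formula: PB = PE / (eta_D * eta_S)
Step 1 — combined efficiency = eta_D * eta_S = 0.56 * 0.99 = 0.5544
Step 2 — PB = 3118.6 / 0.5544 ≈ 5625.2 kW (5 s.f.)

5625.2 kW


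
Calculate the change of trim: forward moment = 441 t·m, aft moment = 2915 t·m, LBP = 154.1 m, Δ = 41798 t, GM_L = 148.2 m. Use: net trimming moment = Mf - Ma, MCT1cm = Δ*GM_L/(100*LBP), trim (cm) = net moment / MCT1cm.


Formula: net trimming moment = Mf - Ma; MCT1cm = Δ*GM_L/(100*LBP); trim = net moment / MCT1cm
Step 1 — net trimming moment = 441 - 2915 = -2474 t·m
Step 2 — MCT1cm = 41798 * 148.2 / (100 * 154.1) = 401.9769 t·m/cm
Step 3 — trim = -2474 / 401.9769 ≈ -6.1546 cm (5 s.f.)

-6.1546 cm


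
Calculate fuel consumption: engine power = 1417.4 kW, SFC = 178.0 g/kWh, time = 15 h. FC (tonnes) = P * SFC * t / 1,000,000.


Formula: FC (tonnes) = P * SFC * t / 1,000,000
Step 1 — P * SFC * t = 1417.4 * 178.0 * 15 = 3784458.0 g
Step 2 — FC (tonnes) = 3784458.0 / 1,000,000 ≈ 3.7845 tonnes (5 s.f.)

3.7845 tonnes


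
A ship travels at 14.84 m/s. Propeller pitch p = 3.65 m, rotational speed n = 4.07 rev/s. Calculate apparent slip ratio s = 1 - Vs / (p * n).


Formula: s = 1 - Vs / (p * n)
Step 1 — p * n = 3.65 * 4.07 = 14.8555
Step 2 — Vs / (p*n) = 14.84 / 14.8555 = 0.998957 (6 d.p.)
Step 3 — s = 1 - 0.998957 = 0.001043

0.001043


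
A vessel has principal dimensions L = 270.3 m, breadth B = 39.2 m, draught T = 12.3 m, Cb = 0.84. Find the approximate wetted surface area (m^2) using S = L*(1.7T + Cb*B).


Formula: S = 1.7*L*T + V/T with V = Cb*L*B*T, i.e. S = L * (1.7*T + Cb*B)
Step 1 — 1.7*T = 1.7 * 12.3 = 20.91 m
Step 2 — Cb*B = 0.84 * 39.2 = 32.928 m
Step 3 — 1.7*T + Cb*B = 20.91 + 32.928 = 53.838 m
Step 4 — S = 270.3 * 53.838 ≈ 14552 m^2 (5 s.f.)

14552 m^2
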